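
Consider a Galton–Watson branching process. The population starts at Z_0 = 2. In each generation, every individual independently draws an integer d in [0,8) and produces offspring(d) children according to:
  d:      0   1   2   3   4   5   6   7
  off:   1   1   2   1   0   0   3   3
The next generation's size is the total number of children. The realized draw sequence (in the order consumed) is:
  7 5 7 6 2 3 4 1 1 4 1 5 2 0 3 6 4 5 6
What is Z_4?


8

gen 0: Z_0=2, draws=[7, 5], offspring=[3, 0], Z_1=3
gen 1: Z_1=3, draws=[7, 6, 2], offspring=[3, 3, 2], Z_2=8
gen 2: Z_2=8, draws=[3, 4, 1, 1, 4, 1, 5, 2], offspring=[1, 0, 1, 1, 0, 1, 0, 2], Z_3=6
gen 3: Z_3=6, draws=[0, 3, 6, 4, 5, 6], offspring=[1, 1, 3, 0, 0, 3], Z_4=8


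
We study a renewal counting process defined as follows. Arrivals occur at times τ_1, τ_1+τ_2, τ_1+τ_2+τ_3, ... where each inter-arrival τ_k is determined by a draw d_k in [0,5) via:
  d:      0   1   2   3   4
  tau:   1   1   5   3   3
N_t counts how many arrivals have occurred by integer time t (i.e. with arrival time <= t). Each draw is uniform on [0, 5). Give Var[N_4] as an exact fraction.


Inter-arrival values over d=0..4: [1, 1, 5, 3, 3]
Each d has probability 1/5, so the pmf of τ is: f(1) = 2/5, f(3) = 2/5, f(5) = 1/5
Let p_n(j) = P(N_n = j), with p_0 = [1]. Condition on τ_1: p_n(0) = P(τ > n), and for j >= 1, p_n(j) = Σ_{k<=n} f(k)·p_{n−k}(j−1)
p_1 = [3/5, 2/5]  (j = 0..1)
p_2 = [3/5, 6/25, 4/25]  (j = 0..2)
p_3 = [1/5, 16/25, 12/125, 8/125]  (j = 0..3)
p_4 = [1/5, 8/25, 52/125, 24/625, 16/625]  (j = 0..4)
E[N_4] = Σ j·p_4(j) = 856/625;  E[N_4²] = Σ j²·p_4(j) = 1712/625
Var[N_4] = 1712/625 − (856/625)² = 337264/390625

337264/390625


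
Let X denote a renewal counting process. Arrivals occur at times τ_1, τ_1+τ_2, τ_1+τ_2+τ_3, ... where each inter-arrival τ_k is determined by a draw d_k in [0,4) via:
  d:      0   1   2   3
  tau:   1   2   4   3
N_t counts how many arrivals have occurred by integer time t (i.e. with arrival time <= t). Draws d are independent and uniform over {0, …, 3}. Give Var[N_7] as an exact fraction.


196467735/268435456

Inter-arrival values over d=0..3: [1, 2, 4, 3]
Each d has probability 1/4, so the pmf of τ is: f(1) = 1/4, f(2) = 1/4, f(3) = 1/4, f(4) = 1/4
Let p_n(j) = P(N_n = j), with p_0 = [1]. Condition on τ_1: p_n(0) = P(τ > n), and for j >= 1, p_n(j) = Σ_{k<=n} f(k)·p_{n−k}(j−1)
p_1 = [3/4, 1/4]  (j = 0..1)
p_2 = [1/2, 7/16, 1/16]  (j = 0..2)
p_3 = [1/4, 9/16, 11/64, 1/64]  (j = 0..3)
p_4 = [0, 5/8, 5/16, 15/256, 1/256]  (j = 0..4)
p_5 = [0, 3/8, 15/32, 35/256, 19/1024, 1/1024]  (j = 0..5)
p_6 = [0, 3/16, 1/2, 65/256, 27/512, 23/4096, 1/4096]  (j = 0..6)
p_7 = [0, 1/16, 7/16, 93/256, 119/1024, 77/4096, 27/16384, 1/16384]  (j = 0..7)
E[N_7] = Σ j·p_7(j) = 42541/16384;  E[N_7²] = Σ j²·p_7(j) = 122449/16384
Var[N_7] = 122449/16384 − (42541/16384)² = 196467735/268435456


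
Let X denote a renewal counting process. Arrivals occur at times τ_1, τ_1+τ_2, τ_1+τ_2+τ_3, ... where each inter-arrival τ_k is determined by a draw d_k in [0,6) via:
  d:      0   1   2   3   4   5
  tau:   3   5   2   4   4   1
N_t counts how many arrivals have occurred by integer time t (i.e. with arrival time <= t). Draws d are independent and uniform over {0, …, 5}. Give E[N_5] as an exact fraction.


10759/7776

Inter-arrival values over d=0..5: [3, 5, 2, 4, 4, 1]
Each d has probability 1/6, so the pmf of τ is: f(1) = 1/6, f(2) = 1/6, f(3) = 1/6, f(4) = 1/3, f(5) = 1/6
Renewal equation for m(n) = E[N_n]: condition on τ_1 = k (if k <= n, one arrival plus a fresh copy on the remaining n−k steps): m(n) = F(n) + Σ_{k<=n} f(k)·m(n−k), where F(n) = P(τ <= n) and m(0) = 0
m(1) = F(1) = 1/6
m(2) = F(2) + f(1)·m(1) = 1/3 + 1/6·1/6 = 13/36
m(3) = F(3) + f(1)·m(2) + f(2)·m(1) = 1/2 + 1/6·13/36 + 1/6·1/6 = 127/216
m(4) = F(4) + f(1)·m(3) + f(2)·m(2) + f(3)·m(1) = 5/6 + 1/6·127/216 + 1/6·13/36 + 1/6·1/6 = 1321/1296
m(5) = F(5) + f(1)·m(4) + f(2)·m(3) + f(3)·m(2) + f(4)·m(1) = 1 + 1/6·1321/1296 + 1/6·127/216 + 1/6·13/36 + 1/3·1/6 = 10759/7776
E[N_5] = m(5) = 10759/7776


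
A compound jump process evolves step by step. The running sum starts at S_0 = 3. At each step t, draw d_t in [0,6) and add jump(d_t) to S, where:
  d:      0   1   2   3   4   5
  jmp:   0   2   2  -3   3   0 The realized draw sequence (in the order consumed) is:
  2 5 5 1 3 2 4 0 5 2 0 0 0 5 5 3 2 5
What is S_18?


10

t=0: S=3, d=2, jump=2, S_1=5
t=1: S=5, d=5, jump=0, S_2=5
t=2: S=5, d=5, jump=0, S_3=5
t=3: S=5, d=1, jump=2, S_4=7
t=4: S=7, d=3, jump=-3, S_5=4
t=5: S=4, d=2, jump=2, S_6=6
t=6: S=6, d=4, jump=3, S_7=9
t=7: S=9, d=0, jump=0, S_8=9
t=8: S=9, d=5, jump=0, S_9=9
t=9: S=9, d=2, jump=2, S_10=11
t=10: S=11, d=0, jump=0, S_11=11
t=11: S=11, d=0, jump=0, S_12=11
t=12: S=11, d=0, jump=0, S_13=11
t=13: S=11, d=5, jump=0, S_14=11
t=14: S=11, d=5, jump=0, S_15=11
t=15: S=11, d=3, jump=-3, S_16=8
t=16: S=8, d=2, jump=2, S_17=10
t=17: S=10, d=5, jump=0, S_18=10


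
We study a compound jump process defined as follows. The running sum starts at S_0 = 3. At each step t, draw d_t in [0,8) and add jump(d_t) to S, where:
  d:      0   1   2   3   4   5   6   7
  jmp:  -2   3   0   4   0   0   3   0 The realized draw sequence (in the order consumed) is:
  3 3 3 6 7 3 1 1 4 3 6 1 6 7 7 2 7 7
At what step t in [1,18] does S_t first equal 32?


10

t=0: S=3, d=3, jump=4, S_1=7
t=1: S=7, d=3, jump=4, S_2=11
t=2: S=11, d=3, jump=4, S_3=15
t=3: S=15, d=6, jump=3, S_4=18
t=4: S=18, d=7, jump=0, S_5=18
t=5: S=18, d=3, jump=4, S_6=22
t=6: S=22, d=1, jump=3, S_7=25
t=7: S=25, d=1, jump=3, S_8=28
t=8: S=28, d=4, jump=0, S_9=28
t=9: S=28, d=3, jump=4, S_10=32
t=10: S=32, d=6, jump=3, S_11=35
t=11: S=35, d=1, jump=3, S_12=38
t=12: S=38, d=6, jump=3, S_13=41
t=13: S=41, d=7, jump=0, S_14=41
t=14: S=41, d=7, jump=0, S_15=41
t=15: S=41, d=2, jump=0, S_16=41
t=16: S=41, d=7, jump=0, S_17=41
t=17: S=41, d=7, jump=0, S_18=41


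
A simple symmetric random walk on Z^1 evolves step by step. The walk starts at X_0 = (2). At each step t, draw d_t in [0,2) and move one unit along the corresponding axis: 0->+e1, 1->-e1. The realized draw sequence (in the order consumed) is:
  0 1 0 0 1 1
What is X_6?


(2)

t=0: X=(2), d=0 → +e1, X_1=(3)
t=1: X=(3), d=1 → -e1, X_2=(2)
t=2: X=(2), d=0 → +e1, X_3=(3)
t=3: X=(3), d=0 → +e1, X_4=(4)
t=4: X=(4), d=1 → -e1, X_5=(3)
t=5: X=(3), d=1 → -e1, X_6=(2)


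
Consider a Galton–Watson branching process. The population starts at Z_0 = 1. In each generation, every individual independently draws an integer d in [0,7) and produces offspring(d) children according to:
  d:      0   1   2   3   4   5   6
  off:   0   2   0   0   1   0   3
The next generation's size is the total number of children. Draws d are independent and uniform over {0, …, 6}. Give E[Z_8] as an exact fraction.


Outcome values over d=0..6: [0, 2, 0, 0, 1, 0, 3]
Σy = 6, Σy² = 14, M = 7
μ = 6/7 = 6/7,  σ² = 14/7 − (6/7)² = 62/49
E[Z_0] = 1
E[Z_1] = 6/7·E[Z_0] = 6/7
E[Z_2] = 6/7·E[Z_1] = 36/49
E[Z_3] = 6/7·E[Z_2] = 216/343
E[Z_4] = 6/7·E[Z_3] = 1296/2401
E[Z_5] = 6/7·E[Z_4] = 7776/16807
E[Z_6] = 6/7·E[Z_5] = 46656/117649
E[Z_7] = 6/7·E[Z_6] = 279936/823543
E[Z_8] = 6/7·E[Z_7] = 1679616/5764801

1679616/5764801


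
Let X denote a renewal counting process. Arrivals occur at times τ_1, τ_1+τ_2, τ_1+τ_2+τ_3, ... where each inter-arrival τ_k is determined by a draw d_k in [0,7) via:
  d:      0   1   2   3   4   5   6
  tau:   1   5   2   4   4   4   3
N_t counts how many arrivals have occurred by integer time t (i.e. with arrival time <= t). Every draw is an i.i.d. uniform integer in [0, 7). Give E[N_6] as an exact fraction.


182568/117649

Inter-arrival values over d=0..6: [1, 5, 2, 4, 4, 4, 3]
Each d has probability 1/7, so the pmf of τ is: f(1) = 1/7, f(2) = 1/7, f(3) = 1/7, f(4) = 3/7, f(5) = 1/7
Renewal equation for m(n) = E[N_n]: condition on τ_1 = k (if k <= n, one arrival plus a fresh copy on the remaining n−k steps): m(n) = F(n) + Σ_{k<=n} f(k)·m(n−k), where F(n) = P(τ <= n) and m(0) = 0
m(1) = F(1) = 1/7
m(2) = F(2) + f(1)·m(1) = 2/7 + 1/7·1/7 = 15/49
m(3) = F(3) + f(1)·m(2) + f(2)·m(1) = 3/7 + 1/7·15/49 + 1/7·1/7 = 169/343
m(4) = F(4) + f(1)·m(3) + f(2)·m(2) + f(3)·m(1) = 6/7 + 1/7·169/343 + 1/7·15/49 + 1/7·1/7 = 2381/2401
m(5) = F(5) + f(1)·m(4) + f(2)·m(3) + f(3)·m(2) + f(4)·m(1) = 1 + 1/7·2381/2401 + 1/7·169/343 + 1/7·15/49 + 3/7·1/7 = 22135/16807
m(6) = F(6) + f(1)·m(5) + f(2)·m(4) + f(3)·m(3) + f(4)·m(2) + f(5)·m(1) = 1 + 1/7·22135/16807 + 1/7·2381/2401 + 1/7·169/343 + 3/7·15/49 + 1/7·1/7 = 182568/117649
E[N_6] = m(6) = 182568/117649


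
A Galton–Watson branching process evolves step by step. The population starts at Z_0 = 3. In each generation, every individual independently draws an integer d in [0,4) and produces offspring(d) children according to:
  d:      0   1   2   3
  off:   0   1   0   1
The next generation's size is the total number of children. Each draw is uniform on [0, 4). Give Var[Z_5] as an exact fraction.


93/1024

Outcome values over d=0..3: [0, 1, 0, 1]
Σy = 2, Σy² = 2, M = 4
μ = 2/4 = 1/2,  σ² = 2/4 − (1/2)² = 1/4
V_0 = 0, E_0 = 3
V_1 = 1/4·E_0 + (1/2)²·V_0 = 3/4;  E_1 = 3/2
V_2 = 1/4·E_1 + (1/2)²·V_1 = 9/16;  E_2 = 3/4
V_3 = 1/4·E_2 + (1/2)²·V_2 = 21/64;  E_3 = 3/8
V_4 = 1/4·E_3 + (1/2)²·V_3 = 45/256;  E_4 = 3/16
V_5 = 1/4·E_4 + (1/2)²·V_4 = 93/1024;  E_5 = 3/32


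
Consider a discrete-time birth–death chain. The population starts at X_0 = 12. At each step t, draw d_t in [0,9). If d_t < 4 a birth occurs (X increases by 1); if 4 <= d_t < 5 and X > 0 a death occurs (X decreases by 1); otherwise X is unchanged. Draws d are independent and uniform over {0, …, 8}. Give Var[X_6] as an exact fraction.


X can drop by at most 1 per step and X_0 = 12 > T = 6, so X_t >= 12 − t >= 6 > 0 for every t <= 6: the floor at 0 (the 'and X > 0' condition) never binds. Hence X_6 = X_0 + Σ_{t<6} Y_t with i.i.d. increments Y_t = y(d_t) ∈ {+1, −1, 0}.
Outcome values over d=0..8: [1, 1, 1, 1, -1, 0, 0, 0, 0]
Σy = 3, Σy² = 5, M = 9
μ = 3/9 = 1/3,  σ² = 5/9 − (1/3)² = 4/9
Independent increments: Var[X_6] = 6·σ² = 6·(4/9) = 8/3

8/3


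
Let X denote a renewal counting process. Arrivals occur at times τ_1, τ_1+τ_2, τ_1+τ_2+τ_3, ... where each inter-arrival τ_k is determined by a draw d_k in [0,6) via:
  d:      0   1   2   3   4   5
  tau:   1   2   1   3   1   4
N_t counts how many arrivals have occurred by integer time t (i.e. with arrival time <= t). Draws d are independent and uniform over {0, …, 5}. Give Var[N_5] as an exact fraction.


Inter-arrival values over d=0..5: [1, 2, 1, 3, 1, 4]
Each d has probability 1/6, so the pmf of τ is: f(1) = 1/2, f(2) = 1/6, f(3) = 1/6, f(4) = 1/6
Let p_n(j) = P(N_n = j), with p_0 = [1]. Condition on τ_1: p_n(0) = P(τ > n), and for j >= 1, p_n(j) = Σ_{k<=n} f(k)·p_{n−k}(j−1)
p_1 = [1/2, 1/2]  (j = 0..1)
p_2 = [1/3, 5/12, 1/4]  (j = 0..2)
p_3 = [1/6, 5/12, 7/24, 1/8]  (j = 0..3)
p_4 = [0, 7/18, 13/36, 3/16, 1/16]  (j = 0..4)
p_5 = [0, 1/6, 5/12, 13/48, 11/96, 1/32]  (j = 0..5)
E[N_5] = Σ j·p_5(j) = 233/96;  E[N_5²] = Σ j²·p_5(j) = 661/96
Var[N_5] = 661/96 − (233/96)² = 9167/9216

9167/9216


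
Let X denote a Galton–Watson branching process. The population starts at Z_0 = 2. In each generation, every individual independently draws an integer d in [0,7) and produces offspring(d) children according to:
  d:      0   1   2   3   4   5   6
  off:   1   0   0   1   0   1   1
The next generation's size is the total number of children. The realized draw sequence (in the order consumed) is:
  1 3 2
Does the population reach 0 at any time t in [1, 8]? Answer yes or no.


gen 0: Z_0=2, draws=[1, 3], offspring=[0, 1], Z_1=1
gen 1: Z_1=1, draws=[2], offspring=[0], Z_2=0
gen 2: Z_2=0, draws=[], offspring=[], Z_3=0
gen 3: Z_3=0, draws=[], offspring=[], Z_4=0
gen 4: Z_4=0, draws=[], offspring=[], Z_5=0
gen 5: Z_5=0, draws=[], offspring=[], Z_6=0
gen 6: Z_6=0, draws=[], offspring=[], Z_7=0
gen 7: Z_7=0, draws=[], offspring=[], Z_8=0

yes


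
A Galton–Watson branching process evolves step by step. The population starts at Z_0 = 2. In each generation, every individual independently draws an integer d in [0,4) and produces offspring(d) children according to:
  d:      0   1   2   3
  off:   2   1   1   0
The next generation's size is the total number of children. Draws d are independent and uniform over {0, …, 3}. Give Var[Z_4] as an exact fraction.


4

Outcome values over d=0..3: [2, 1, 1, 0]
Σy = 4, Σy² = 6, M = 4
μ = 4/4 = 1,  σ² = 6/4 − (1)² = 1/2
V_0 = 0, E_0 = 2
V_1 = 1/2·E_0 + (1)²·V_0 = 1;  E_1 = 2
V_2 = 1/2·E_1 + (1)²·V_1 = 2;  E_2 = 2
V_3 = 1/2·E_2 + (1)²·V_2 = 3;  E_3 = 2
V_4 = 1/2·E_3 + (1)²·V_3 = 4;  E_4 = 2


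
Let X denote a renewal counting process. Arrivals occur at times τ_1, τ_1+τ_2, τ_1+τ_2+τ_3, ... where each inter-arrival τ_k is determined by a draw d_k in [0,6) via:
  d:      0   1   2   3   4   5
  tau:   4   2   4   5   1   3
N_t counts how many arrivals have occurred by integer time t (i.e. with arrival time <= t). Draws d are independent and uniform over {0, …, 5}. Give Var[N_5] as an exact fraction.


20876015/60466176

Inter-arrival values over d=0..5: [4, 2, 4, 5, 1, 3]
Each d has probability 1/6, so the pmf of τ is: f(1) = 1/6, f(2) = 1/6, f(3) = 1/6, f(4) = 1/3, f(5) = 1/6
Let p_n(j) = P(N_n = j), with p_0 = [1]. Condition on τ_1: p_n(0) = P(τ > n), and for j >= 1, p_n(j) = Σ_{k<=n} f(k)·p_{n−k}(j−1)
p_1 = [5/6, 1/6]  (j = 0..1)
p_2 = [2/3, 11/36, 1/36]  (j = 0..2)
p_3 = [1/2, 5/12, 17/216, 1/216]  (j = 0..3)
p_4 = [1/6, 2/3, 4/27, 23/1296, 1/1296]  (j = 0..4)
p_5 = [0, 2/3, 31/108, 55/1296, 29/7776, 1/7776]  (j = 0..5)
E[N_5] = Σ j·p_5(j) = 10759/7776;  E[N_5²] = Σ j²·p_5(j) = 5857/2592
Var[N_5] = 5857/2592 − (10759/7776)² = 20876015/60466176


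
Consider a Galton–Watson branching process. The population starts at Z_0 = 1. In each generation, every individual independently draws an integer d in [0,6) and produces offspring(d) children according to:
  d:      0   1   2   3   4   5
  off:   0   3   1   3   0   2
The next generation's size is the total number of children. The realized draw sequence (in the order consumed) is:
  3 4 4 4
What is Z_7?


0

gen 0: Z_0=1, draws=[3], offspring=[3], Z_1=3
gen 1: Z_1=3, draws=[4, 4, 4], offspring=[0, 0, 0], Z_2=0
gen 2: Z_2=0, draws=[], offspring=[], Z_3=0
gen 3: Z_3=0, draws=[], offspring=[], Z_4=0
gen 4: Z_4=0, draws=[], offspring=[], Z_5=0
gen 5: Z_5=0, draws=[], offspring=[], Z_6=0
gen 6: Z_6=0, draws=[], offspring=[], Z_7=0


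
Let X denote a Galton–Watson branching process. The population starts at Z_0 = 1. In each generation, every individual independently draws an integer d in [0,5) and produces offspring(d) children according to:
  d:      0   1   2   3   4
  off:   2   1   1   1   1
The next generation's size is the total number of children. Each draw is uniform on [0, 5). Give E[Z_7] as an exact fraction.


Outcome values over d=0..4: [2, 1, 1, 1, 1]
Σy = 6, Σy² = 8, M = 5
μ = 6/5 = 6/5,  σ² = 8/5 − (6/5)² = 4/25
E[Z_0] = 1
E[Z_1] = 6/5·E[Z_0] = 6/5
E[Z_2] = 6/5·E[Z_1] = 36/25
E[Z_3] = 6/5·E[Z_2] = 216/125
E[Z_4] = 6/5·E[Z_3] = 1296/625
E[Z_5] = 6/5·E[Z_4] = 7776/3125
E[Z_6] = 6/5·E[Z_5] = 46656/15625
E[Z_7] = 6/5·E[Z_6] = 279936/78125

279936/78125


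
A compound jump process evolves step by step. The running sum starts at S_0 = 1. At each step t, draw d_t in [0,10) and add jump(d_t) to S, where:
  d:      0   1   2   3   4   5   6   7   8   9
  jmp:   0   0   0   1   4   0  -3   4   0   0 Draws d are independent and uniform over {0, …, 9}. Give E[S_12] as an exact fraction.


41/5

Outcome values over d=0..9: [0, 0, 0, 1, 4, 0, -3, 4, 0, 0]
Σy = 6, Σy² = 42, M = 10
μ = 6/10 = 3/5,  σ² = 42/10 − (3/5)² = 96/25
E[S_12] = 1 + 12·(3/5) = 41/5


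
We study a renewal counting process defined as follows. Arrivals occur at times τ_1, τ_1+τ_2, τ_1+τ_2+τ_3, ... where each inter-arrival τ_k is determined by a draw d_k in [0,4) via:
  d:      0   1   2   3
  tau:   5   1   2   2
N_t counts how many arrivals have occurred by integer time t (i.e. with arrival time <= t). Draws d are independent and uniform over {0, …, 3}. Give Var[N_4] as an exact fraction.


Inter-arrival values over d=0..3: [5, 1, 2, 2]
Each d has probability 1/4, so the pmf of τ is: f(1) = 1/4, f(2) = 1/2, f(5) = 1/4
Let p_n(j) = P(N_n = j), with p_0 = [1]. Condition on τ_1: p_n(0) = P(τ > n), and for j >= 1, p_n(j) = Σ_{k<=n} f(k)·p_{n−k}(j−1)
p_1 = [3/4, 1/4]  (j = 0..1)
p_2 = [1/4, 11/16, 1/16]  (j = 0..2)
p_3 = [1/4, 7/16, 19/64, 1/64]  (j = 0..3)
p_4 = [1/4, 3/16, 29/64, 27/256, 1/256]  (j = 0..4)
E[N_4] = Σ j·p_4(j) = 365/256;  E[N_4²] = Σ j²·p_4(j) = 771/256
Var[N_4] = 771/256 − (365/256)² = 64151/65536

64151/65536


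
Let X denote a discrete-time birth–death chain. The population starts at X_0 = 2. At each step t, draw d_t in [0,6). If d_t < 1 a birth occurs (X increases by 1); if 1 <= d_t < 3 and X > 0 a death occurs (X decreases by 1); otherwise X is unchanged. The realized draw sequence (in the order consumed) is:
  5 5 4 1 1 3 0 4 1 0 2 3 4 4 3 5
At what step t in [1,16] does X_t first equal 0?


5

t=0: X=2, d=5 → hold, X_1=2
t=1: X=2, d=5 → hold, X_2=2
t=2: X=2, d=4 → hold, X_3=2
t=3: X=2, d=1 → death, X_4=1
t=4: X=1, d=1 → death, X_5=0
t=5: X=0, d=3 → hold, X_6=0
t=6: X=0, d=0 → birth, X_7=1
t=7: X=1, d=4 → hold, X_8=1
t=8: X=1, d=1 → death, X_9=0
t=9: X=0, d=0 → birth, X_10=1
t=10: X=1, d=2 → death, X_11=0
t=11: X=0, d=3 → hold, X_12=0
t=12: X=0, d=4 → hold, X_13=0
t=13: X=0, d=4 → hold, X_14=0
t=14: X=0, d=3 → hold, X_15=0
t=15: X=0, d=5 → hold, X_16=0


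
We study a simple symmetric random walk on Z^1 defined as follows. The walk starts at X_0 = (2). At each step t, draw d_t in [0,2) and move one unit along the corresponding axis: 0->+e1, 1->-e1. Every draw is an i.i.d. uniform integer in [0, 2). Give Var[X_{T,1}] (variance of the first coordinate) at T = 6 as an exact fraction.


Outcome values over d=0..1: [1, -1]
Σy = 0, Σy² = 2, M = 2
μ = 0/2 = 0,  σ² = 2/2 − (0)² = 1
Independent increments: Var[X_6] = 6·σ² = 6·(1) = 6

6


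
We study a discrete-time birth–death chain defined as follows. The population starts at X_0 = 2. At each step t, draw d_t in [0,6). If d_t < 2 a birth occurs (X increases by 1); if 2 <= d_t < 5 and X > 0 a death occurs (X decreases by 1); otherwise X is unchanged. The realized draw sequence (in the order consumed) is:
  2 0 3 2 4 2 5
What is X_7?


0

t=0: X=2, d=2 → death, X_1=1
t=1: X=1, d=0 → birth, X_2=2
t=2: X=2, d=3 → death, X_3=1
t=3: X=1, d=2 → death, X_4=0
t=4: X=0, d=4 → hold, X_5=0
t=5: X=0, d=2 → hold, X_6=0
t=6: X=0, d=5 → hold, X_7=0


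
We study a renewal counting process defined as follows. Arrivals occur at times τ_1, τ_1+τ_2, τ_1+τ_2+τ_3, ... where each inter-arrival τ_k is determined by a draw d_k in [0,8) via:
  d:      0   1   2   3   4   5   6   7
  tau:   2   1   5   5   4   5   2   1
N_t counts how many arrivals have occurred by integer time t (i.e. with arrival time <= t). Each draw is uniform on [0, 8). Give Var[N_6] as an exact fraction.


11546991/16777216

Inter-arrival values over d=0..7: [2, 1, 5, 5, 4, 5, 2, 1]
Each d has probability 1/8, so the pmf of τ is: f(1) = 1/4, f(2) = 1/4, f(4) = 1/8, f(5) = 3/8
Let p_n(j) = P(N_n = j), with p_0 = [1]. Condition on τ_1: p_n(0) = P(τ > n), and for j >= 1, p_n(j) = Σ_{k<=n} f(k)·p_{n−k}(j−1)
p_1 = [3/4, 1/4]  (j = 0..1)
p_2 = [1/2, 7/16, 1/16]  (j = 0..2)
p_3 = [1/2, 5/16, 11/64, 1/64]  (j = 0..3)
p_4 = [3/8, 3/8, 3/16, 15/256, 1/256]  (j = 0..4)
p_5 = [0, 11/16, 13/64, 23/256, 19/1024, 1/1024]  (j = 0..5)
p_6 = [0, 7/16, 53/128, 27/256, 19/512, 23/4096, 1/4096]  (j = 0..6)
E[N_6] = Σ j·p_6(j) = 7209/4096;  E[N_6²] = Σ j²·p_6(j) = 15507/4096
Var[N_6] = 15507/4096 − (7209/4096)² = 11546991/16777216


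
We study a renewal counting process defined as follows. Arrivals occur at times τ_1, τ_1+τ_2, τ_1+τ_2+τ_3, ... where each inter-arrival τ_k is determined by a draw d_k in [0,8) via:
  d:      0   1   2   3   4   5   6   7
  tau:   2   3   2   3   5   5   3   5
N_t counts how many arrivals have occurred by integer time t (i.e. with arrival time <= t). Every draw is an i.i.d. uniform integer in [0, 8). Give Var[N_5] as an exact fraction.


3/16

Inter-arrival values over d=0..7: [2, 3, 2, 3, 5, 5, 3, 5]
Each d has probability 1/8, so the pmf of τ is: f(2) = 1/4, f(3) = 3/8, f(5) = 3/8
Let p_n(j) = P(N_n = j), with p_0 = [1]. Condition on τ_1: p_n(0) = P(τ > n), and for j >= 1, p_n(j) = Σ_{k<=n} f(k)·p_{n−k}(j−1)
p_1 = [1]  (j = 0)
p_2 = [3/4, 1/4]  (j = 0..1)
p_3 = [3/8, 5/8]  (j = 0..1)
p_4 = [3/8, 9/16, 1/16]  (j = 0..2)
p_5 = [0, 3/4, 1/4]  (j = 0..2)
E[N_5] = Σ j·p_5(j) = 5/4;  E[N_5²] = Σ j²·p_5(j) = 7/4
Var[N_5] = 7/4 − (5/4)² = 3/16


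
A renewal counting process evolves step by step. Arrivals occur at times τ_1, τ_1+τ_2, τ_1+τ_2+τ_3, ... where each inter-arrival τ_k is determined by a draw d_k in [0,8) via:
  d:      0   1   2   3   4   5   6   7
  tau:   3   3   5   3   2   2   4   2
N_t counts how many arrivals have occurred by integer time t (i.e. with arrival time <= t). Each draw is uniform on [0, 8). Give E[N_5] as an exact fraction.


Inter-arrival values over d=0..7: [3, 3, 5, 3, 2, 2, 4, 2]
Each d has probability 1/8, so the pmf of τ is: f(2) = 3/8, f(3) = 3/8, f(4) = 1/8, f(5) = 1/8
Renewal equation for m(n) = E[N_n]: condition on τ_1 = k (if k <= n, one arrival plus a fresh copy on the remaining n−k steps): m(n) = F(n) + Σ_{k<=n} f(k)·m(n−k), where F(n) = P(τ <= n) and m(0) = 0
m(1) = F(1) = 0
m(2) = F(2) = 3/8
m(3) = F(3) = 3/4
m(4) = F(4) + f(2)·m(2) = 7/8 + 3/8·3/8 = 65/64
m(5) = F(5) + f(2)·m(3) + f(3)·m(2) = 1 + 3/8·3/4 + 3/8·3/8 = 91/64
E[N_5] = m(5) = 91/64

91/64


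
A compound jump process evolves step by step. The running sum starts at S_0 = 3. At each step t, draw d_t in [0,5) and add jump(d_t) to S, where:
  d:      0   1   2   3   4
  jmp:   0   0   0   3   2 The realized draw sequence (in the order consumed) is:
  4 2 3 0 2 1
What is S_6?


t=0: S=3, d=4, jump=2, S_1=5
t=1: S=5, d=2, jump=0, S_2=5
t=2: S=5, d=3, jump=3, S_3=8
t=3: S=8, d=0, jump=0, S_4=8
t=4: S=8, d=2, jump=0, S_5=8
t=5: S=8, d=1, jump=0, S_6=8

8


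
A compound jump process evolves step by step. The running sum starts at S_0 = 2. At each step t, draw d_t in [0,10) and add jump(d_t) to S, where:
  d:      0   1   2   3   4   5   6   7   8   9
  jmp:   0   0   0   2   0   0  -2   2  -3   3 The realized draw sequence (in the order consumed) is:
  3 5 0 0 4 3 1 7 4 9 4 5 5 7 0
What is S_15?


13

t=0: S=2, d=3, jump=2, S_1=4
t=1: S=4, d=5, jump=0, S_2=4
t=2: S=4, d=0, jump=0, S_3=4
t=3: S=4, d=0, jump=0, S_4=4
t=4: S=4, d=4, jump=0, S_5=4
t=5: S=4, d=3, jump=2, S_6=6
t=6: S=6, d=1, jump=0, S_7=6
t=7: S=6, d=7, jump=2, S_8=8
t=8: S=8, d=4, jump=0, S_9=8
t=9: S=8, d=9, jump=3, S_10=11
t=10: S=11, d=4, jump=0, S_11=11
t=11: S=11, d=5, jump=0, S_12=11
t=12: S=11, d=5, jump=0, S_13=11
t=13: S=11, d=7, jump=2, S_14=13
t=14: S=13, d=0, jump=0, S_15=13


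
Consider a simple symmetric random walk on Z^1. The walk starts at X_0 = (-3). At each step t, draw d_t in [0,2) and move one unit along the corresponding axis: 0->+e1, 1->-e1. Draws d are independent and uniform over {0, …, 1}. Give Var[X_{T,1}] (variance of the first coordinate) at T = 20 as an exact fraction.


Outcome values over d=0..1: [1, -1]
Σy = 0, Σy² = 2, M = 2
μ = 0/2 = 0,  σ² = 2/2 − (0)² = 1
Independent increments: Var[X_20] = 20·σ² = 20·(1) = 20

20


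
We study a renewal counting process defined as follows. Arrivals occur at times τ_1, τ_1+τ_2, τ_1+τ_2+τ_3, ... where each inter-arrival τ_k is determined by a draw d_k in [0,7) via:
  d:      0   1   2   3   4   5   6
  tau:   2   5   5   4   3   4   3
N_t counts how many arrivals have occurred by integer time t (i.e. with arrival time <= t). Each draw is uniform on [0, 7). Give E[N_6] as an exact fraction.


435/343

Inter-arrival values over d=0..6: [2, 5, 5, 4, 3, 4, 3]
Each d has probability 1/7, so the pmf of τ is: f(2) = 1/7, f(3) = 2/7, f(4) = 2/7, f(5) = 2/7
Renewal equation for m(n) = E[N_n]: condition on τ_1 = k (if k <= n, one arrival plus a fresh copy on the remaining n−k steps): m(n) = F(n) + Σ_{k<=n} f(k)·m(n−k), where F(n) = P(τ <= n) and m(0) = 0
m(1) = F(1) = 0
m(2) = F(2) = 1/7
m(3) = F(3) = 3/7
m(4) = F(4) + f(2)·m(2) = 5/7 + 1/7·1/7 = 36/49
m(5) = F(5) + f(2)·m(3) + f(3)·m(2) = 1 + 1/7·3/7 + 2/7·1/7 = 54/49
m(6) = F(6) + f(2)·m(4) + f(3)·m(3) + f(4)·m(2) = 1 + 1/7·36/49 + 2/7·3/7 + 2/7·1/7 = 435/343
E[N_6] = m(6) = 435/343


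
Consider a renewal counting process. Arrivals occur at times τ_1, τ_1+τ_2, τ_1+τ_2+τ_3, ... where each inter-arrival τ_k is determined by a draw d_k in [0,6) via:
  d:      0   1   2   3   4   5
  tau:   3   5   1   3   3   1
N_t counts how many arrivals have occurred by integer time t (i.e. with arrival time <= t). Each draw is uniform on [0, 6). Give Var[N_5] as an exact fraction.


Inter-arrival values over d=0..5: [3, 5, 1, 3, 3, 1]
Each d has probability 1/6, so the pmf of τ is: f(1) = 1/3, f(3) = 1/2, f(5) = 1/6
Let p_n(j) = P(N_n = j), with p_0 = [1]. Condition on τ_1: p_n(0) = P(τ > n), and for j >= 1, p_n(j) = Σ_{k<=n} f(k)·p_{n−k}(j−1)
p_1 = [2/3, 1/3]  (j = 0..1)
p_2 = [2/3, 2/9, 1/9]  (j = 0..2)
p_3 = [1/6, 13/18, 2/27, 1/27]  (j = 0..3)
p_4 = [1/6, 7/18, 11/27, 2/81, 1/81]  (j = 0..4)
p_5 = [0, 5/9, 13/54, 31/162, 2/243, 1/243]  (j = 0..5)
E[N_5] = Σ j·p_5(j) = 809/486;  E[N_5²] = Σ j²·p_5(j) = 563/162
Var[N_5] = 563/162 − (809/486)² = 166373/236196

166373/236196


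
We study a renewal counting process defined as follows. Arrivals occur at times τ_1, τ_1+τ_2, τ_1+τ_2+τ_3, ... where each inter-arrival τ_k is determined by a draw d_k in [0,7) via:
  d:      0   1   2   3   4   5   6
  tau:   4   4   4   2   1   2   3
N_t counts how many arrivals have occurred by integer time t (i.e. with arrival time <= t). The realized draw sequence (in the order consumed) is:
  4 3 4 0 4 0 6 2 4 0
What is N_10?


5

draw d_1=4: τ_1=1, arrival time A_1=1
draw d_2=3: τ_2=2, arrival time A_2=3
draw d_3=4: τ_3=1, arrival time A_3=4
draw d_4=0: τ_4=4, arrival time A_4=8
draw d_5=4: τ_5=1, arrival time A_5=9
draw d_6=0: τ_6=4, arrival time A_6=13
draw d_7=6: τ_7=3, arrival time A_7=16
draw d_8=2: τ_8=4, arrival time A_8=20
draw d_9=4: τ_9=1, arrival time A_9=21
draw d_10=0: τ_10=4, arrival time A_10=25
N_t over t=0..10: 0:0 1:1 2:1 3:2 4:3 5:3 6:3 7:3 8:4 9:5 10:5


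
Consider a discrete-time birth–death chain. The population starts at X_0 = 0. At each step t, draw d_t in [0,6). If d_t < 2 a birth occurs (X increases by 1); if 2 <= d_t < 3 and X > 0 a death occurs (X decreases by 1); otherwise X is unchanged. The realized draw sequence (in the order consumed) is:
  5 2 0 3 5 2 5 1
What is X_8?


1

t=0: X=0, d=5 → hold, X_1=0
t=1: X=0, d=2 → hold, X_2=0
t=2: X=0, d=0 → birth, X_3=1
t=3: X=1, d=3 → hold, X_4=1
t=4: X=1, d=5 → hold, X_5=1
t=5: X=1, d=2 → death, X_6=0
t=6: X=0, d=5 → hold, X_7=0
t=7: X=0, d=1 → birth, X_8=1


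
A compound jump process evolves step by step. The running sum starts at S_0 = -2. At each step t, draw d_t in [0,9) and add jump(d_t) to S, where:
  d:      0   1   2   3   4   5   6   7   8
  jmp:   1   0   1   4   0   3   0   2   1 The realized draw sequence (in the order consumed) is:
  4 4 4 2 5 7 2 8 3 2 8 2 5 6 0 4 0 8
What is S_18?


t=0: S=-2, d=4, jump=0, S_1=-2
t=1: S=-2, d=4, jump=0, S_2=-2
t=2: S=-2, d=4, jump=0, S_3=-2
t=3: S=-2, d=2, jump=1, S_4=-1
t=4: S=-1, d=5, jump=3, S_5=2
t=5: S=2, d=7, jump=2, S_6=4
t=6: S=4, d=2, jump=1, S_7=5
t=7: S=5, d=8, jump=1, S_8=6
t=8: S=6, d=3, jump=4, S_9=10
t=9: S=10, d=2, jump=1, S_10=11
t=10: S=11, d=8, jump=1, S_11=12
t=11: S=12, d=2, jump=1, S_12=13
t=12: S=13, d=5, jump=3, S_13=16
t=13: S=16, d=6, jump=0, S_14=16
t=14: S=16, d=0, jump=1, S_15=17
t=15: S=17, d=4, jump=0, S_16=17
t=16: S=17, d=0, jump=1, S_17=18
t=17: S=18, d=8, jump=1, S_18=19

19


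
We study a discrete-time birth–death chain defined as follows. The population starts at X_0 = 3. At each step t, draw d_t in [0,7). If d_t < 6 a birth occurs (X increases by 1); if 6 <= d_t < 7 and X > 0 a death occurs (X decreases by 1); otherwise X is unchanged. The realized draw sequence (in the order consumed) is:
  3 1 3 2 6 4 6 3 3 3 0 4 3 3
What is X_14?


13

t=0: X=3, d=3 → birth, X_1=4
t=1: X=4, d=1 → birth, X_2=5
t=2: X=5, d=3 → birth, X_3=6
t=3: X=6, d=2 → birth, X_4=7
t=4: X=7, d=6 → death, X_5=6
t=5: X=6, d=4 → birth, X_6=7
t=6: X=7, d=6 → death, X_7=6
t=7: X=6, d=3 → birth, X_8=7
t=8: X=7, d=3 → birth, X_9=8
t=9: X=8, d=3 → birth, X_10=9
t=10: X=9, d=0 → birth, X_11=10
t=11: X=10, d=4 → birth, X_12=11
t=12: X=11, d=3 → birth, X_13=12
t=13: X=12, d=3 → birth, X_14=13


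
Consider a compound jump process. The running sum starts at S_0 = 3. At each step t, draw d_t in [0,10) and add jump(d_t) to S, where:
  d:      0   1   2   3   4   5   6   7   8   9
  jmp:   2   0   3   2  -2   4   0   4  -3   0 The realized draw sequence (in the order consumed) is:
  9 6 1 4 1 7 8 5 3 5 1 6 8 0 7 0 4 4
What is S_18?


t=0: S=3, d=9, jump=0, S_1=3
t=1: S=3, d=6, jump=0, S_2=3
t=2: S=3, d=1, jump=0, S_3=3
t=3: S=3, d=4, jump=-2, S_4=1
t=4: S=1, d=1, jump=0, S_5=1
t=5: S=1, d=7, jump=4, S_6=5
t=6: S=5, d=8, jump=-3, S_7=2
t=7: S=2, d=5, jump=4, S_8=6
t=8: S=6, d=3, jump=2, S_9=8
t=9: S=8, d=5, jump=4, S_10=12
t=10: S=12, d=1, jump=0, S_11=12
t=11: S=12, d=6, jump=0, S_12=12
t=12: S=12, d=8, jump=-3, S_13=9
t=13: S=9, d=0, jump=2, S_14=11
t=14: S=11, d=7, jump=4, S_15=15
t=15: S=15, d=0, jump=2, S_16=17
t=16: S=17, d=4, jump=-2, S_17=15
t=17: S=15, d=4, jump=-2, S_18=13

13


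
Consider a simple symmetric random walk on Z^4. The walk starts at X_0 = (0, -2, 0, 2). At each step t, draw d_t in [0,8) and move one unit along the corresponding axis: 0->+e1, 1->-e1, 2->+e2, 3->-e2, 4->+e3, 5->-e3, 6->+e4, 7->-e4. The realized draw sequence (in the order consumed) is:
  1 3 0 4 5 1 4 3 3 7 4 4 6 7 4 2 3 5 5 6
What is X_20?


t=0: X=(0, -2, 0, 2), d=1 → -e1, X_1=(-1, -2, 0, 2)
t=1: X=(-1, -2, 0, 2), d=3 → -e2, X_2=(-1, -3, 0, 2)
t=2: X=(-1, -3, 0, 2), d=0 → +e1, X_3=(0, -3, 0, 2)
t=3: X=(0, -3, 0, 2), d=4 → +e3, X_4=(0, -3, 1, 2)
t=4: X=(0, -3, 1, 2), d=5 → -e3, X_5=(0, -3, 0, 2)
t=5: X=(0, -3, 0, 2), d=1 → -e1, X_6=(-1, -3, 0, 2)
t=6: X=(-1, -3, 0, 2), d=4 → +e3, X_7=(-1, -3, 1, 2)
t=7: X=(-1, -3, 1, 2), d=3 → -e2, X_8=(-1, -4, 1, 2)
t=8: X=(-1, -4, 1, 2), d=3 → -e2, X_9=(-1, -5, 1, 2)
t=9: X=(-1, -5, 1, 2), d=7 → -e4, X_10=(-1, -5, 1, 1)
t=10: X=(-1, -5, 1, 1), d=4 → +e3, X_11=(-1, -5, 2, 1)
t=11: X=(-1, -5, 2, 1), d=4 → +e3, X_12=(-1, -5, 3, 1)
t=12: X=(-1, -5, 3, 1), d=6 → +e4, X_13=(-1, -5, 3, 2)
t=13: X=(-1, -5, 3, 2), d=7 → -e4, X_14=(-1, -5, 3, 1)
t=14: X=(-1, -5, 3, 1), d=4 → +e3, X_15=(-1, -5, 4, 1)
t=15: X=(-1, -5, 4, 1), d=2 → +e2, X_16=(-1, -4, 4, 1)
t=16: X=(-1, -4, 4, 1), d=3 → -e2, X_17=(-1, -5, 4, 1)
t=17: X=(-1, -5, 4, 1), d=5 → -e3, X_18=(-1, -5, 3, 1)
t=18: X=(-1, -5, 3, 1), d=5 → -e3, X_19=(-1, -5, 2, 1)
t=19: X=(-1, -5, 2, 1), d=6 → +e4, X_20=(-1, -5, 2, 2)

(-1, -5, 2, 2)


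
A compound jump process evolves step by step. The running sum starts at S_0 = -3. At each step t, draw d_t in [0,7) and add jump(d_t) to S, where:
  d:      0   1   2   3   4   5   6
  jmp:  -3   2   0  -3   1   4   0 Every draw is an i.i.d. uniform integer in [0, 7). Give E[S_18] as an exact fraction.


-3/7

Outcome values over d=0..6: [-3, 2, 0, -3, 1, 4, 0]
Σy = 1, Σy² = 39, M = 7
μ = 1/7 = 1/7,  σ² = 39/7 − (1/7)² = 272/49
E[S_18] = -3 + 18·(1/7) = -3/7


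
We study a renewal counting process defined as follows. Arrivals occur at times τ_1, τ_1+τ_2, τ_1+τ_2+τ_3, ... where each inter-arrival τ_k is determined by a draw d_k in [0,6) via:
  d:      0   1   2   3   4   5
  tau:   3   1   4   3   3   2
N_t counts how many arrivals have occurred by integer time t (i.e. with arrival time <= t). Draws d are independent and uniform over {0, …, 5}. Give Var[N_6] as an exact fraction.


930833855/2176782336

Inter-arrival values over d=0..5: [3, 1, 4, 3, 3, 2]
Each d has probability 1/6, so the pmf of τ is: f(1) = 1/6, f(2) = 1/6, f(3) = 1/2, f(4) = 1/6
Let p_n(j) = P(N_n = j), with p_0 = [1]. Condition on τ_1: p_n(0) = P(τ > n), and for j >= 1, p_n(j) = Σ_{k<=n} f(k)·p_{n−k}(j−1)
p_1 = [5/6, 1/6]  (j = 0..1)
p_2 = [2/3, 11/36, 1/36]  (j = 0..2)
p_3 = [1/6, 3/4, 17/216, 1/216]  (j = 0..3)
p_4 = [0, 13/18, 7/27, 23/1296, 1/1296]  (j = 0..4)
p_5 = [0, 1/2, 23/54, 91/1296, 29/7776, 1/7776]  (j = 0..5)
p_6 = [0, 7/36, 17/27, 205/1296, 11/648, 35/46656, 1/46656]  (j = 0..6)
E[N_6] = Σ j·p_6(j) = 93313/46656;  E[N_6²] = Σ j²·p_6(j) = 206579/46656
Var[N_6] = 206579/46656 − (93313/46656)² = 930833855/2176782336


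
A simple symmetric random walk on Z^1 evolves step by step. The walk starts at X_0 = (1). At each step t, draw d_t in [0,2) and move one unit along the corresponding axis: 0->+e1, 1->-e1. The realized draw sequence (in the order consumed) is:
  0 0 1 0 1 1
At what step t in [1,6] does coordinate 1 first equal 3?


2

t=0: X=(1), d=0 → +e1, X_1=(2)
t=1: X=(2), d=0 → +e1, X_2=(3)
t=2: X=(3), d=1 → -e1, X_3=(2)
t=3: X=(2), d=0 → +e1, X_4=(3)
t=4: X=(3), d=1 → -e1, X_5=(2)
t=5: X=(2), d=1 → -e1, X_6=(1)


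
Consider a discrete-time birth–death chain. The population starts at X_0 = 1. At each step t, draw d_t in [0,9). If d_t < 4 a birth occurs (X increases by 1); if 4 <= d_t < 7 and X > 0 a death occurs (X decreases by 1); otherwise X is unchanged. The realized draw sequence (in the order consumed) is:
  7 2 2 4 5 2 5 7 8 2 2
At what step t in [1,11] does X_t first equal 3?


3

t=0: X=1, d=7 → hold, X_1=1
t=1: X=1, d=2 → birth, X_2=2
t=2: X=2, d=2 → birth, X_3=3
t=3: X=3, d=4 → death, X_4=2
t=4: X=2, d=5 → death, X_5=1
t=5: X=1, d=2 → birth, X_6=2
t=6: X=2, d=5 → death, X_7=1
t=7: X=1, d=7 → hold, X_8=1
t=8: X=1, d=8 → hold, X_9=1
t=9: X=1, d=2 → birth, X_10=2
t=10: X=2, d=2 → birth, X_11=3


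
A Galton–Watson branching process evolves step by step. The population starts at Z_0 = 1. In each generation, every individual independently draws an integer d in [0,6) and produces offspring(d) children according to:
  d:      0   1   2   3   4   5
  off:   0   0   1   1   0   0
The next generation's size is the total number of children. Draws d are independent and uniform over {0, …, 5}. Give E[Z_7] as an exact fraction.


1/2187

Outcome values over d=0..5: [0, 0, 1, 1, 0, 0]
Σy = 2, Σy² = 2, M = 6
μ = 2/6 = 1/3,  σ² = 2/6 − (1/3)² = 2/9
E[Z_0] = 1
E[Z_1] = 1/3·E[Z_0] = 1/3
E[Z_2] = 1/3·E[Z_1] = 1/9
E[Z_3] = 1/3·E[Z_2] = 1/27
E[Z_4] = 1/3·E[Z_3] = 1/81
E[Z_5] = 1/3·E[Z_4] = 1/243
E[Z_6] = 1/3·E[Z_5] = 1/729
E[Z_7] = 1/3·E[Z_6] = 1/2187


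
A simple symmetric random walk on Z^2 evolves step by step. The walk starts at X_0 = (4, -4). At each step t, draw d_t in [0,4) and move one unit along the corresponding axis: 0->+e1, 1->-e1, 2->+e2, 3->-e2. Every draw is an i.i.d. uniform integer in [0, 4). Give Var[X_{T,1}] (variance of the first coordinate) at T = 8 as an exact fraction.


Outcome values over d=0..3: [1, -1, 0, 0]
Σy = 0, Σy² = 2, M = 4
μ = 0/4 = 0,  σ² = 2/4 − (0)² = 1/2
Independent increments: Var[X_8] = 8·σ² = 8·(1/2) = 4

4


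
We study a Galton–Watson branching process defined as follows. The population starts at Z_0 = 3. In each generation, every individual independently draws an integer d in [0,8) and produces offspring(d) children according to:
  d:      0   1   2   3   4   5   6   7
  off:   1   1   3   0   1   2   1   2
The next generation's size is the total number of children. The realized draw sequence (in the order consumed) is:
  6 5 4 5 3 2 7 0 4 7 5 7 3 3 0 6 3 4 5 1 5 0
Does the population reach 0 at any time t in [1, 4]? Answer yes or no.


gen 0: Z_0=3, draws=[6, 5, 4], offspring=[1, 2, 1], Z_1=4
gen 1: Z_1=4, draws=[5, 3, 2, 7], offspring=[2, 0, 3, 2], Z_2=7
gen 2: Z_2=7, draws=[0, 4, 7, 5, 7, 3, 3], offspring=[1, 1, 2, 2, 2, 0, 0], Z_3=8
gen 3: Z_3=8, draws=[0, 6, 3, 4, 5, 1, 5, 0], offspring=[1, 1, 0, 1, 2, 1, 2, 1], Z_4=9

no


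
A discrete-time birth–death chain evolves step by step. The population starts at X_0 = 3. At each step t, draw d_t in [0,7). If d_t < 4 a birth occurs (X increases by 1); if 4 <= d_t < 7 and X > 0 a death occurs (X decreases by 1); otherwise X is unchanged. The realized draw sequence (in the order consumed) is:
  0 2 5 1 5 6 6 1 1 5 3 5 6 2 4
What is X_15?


2

t=0: X=3, d=0 → birth, X_1=4
t=1: X=4, d=2 → birth, X_2=5
t=2: X=5, d=5 → death, X_3=4
t=3: X=4, d=1 → birth, X_4=5
t=4: X=5, d=5 → death, X_5=4
t=5: X=4, d=6 → death, X_6=3
t=6: X=3, d=6 → death, X_7=2
t=7: X=2, d=1 → birth, X_8=3
t=8: X=3, d=1 → birth, X_9=4
t=9: X=4, d=5 → death, X_10=3
t=10: X=3, d=3 → birth, X_11=4
t=11: X=4, d=5 → death, X_12=3
t=12: X=3, d=6 → death, X_13=2
t=13: X=2, d=2 → birth, X_14=3
t=14: X=3, d=4 → death, X_15=2


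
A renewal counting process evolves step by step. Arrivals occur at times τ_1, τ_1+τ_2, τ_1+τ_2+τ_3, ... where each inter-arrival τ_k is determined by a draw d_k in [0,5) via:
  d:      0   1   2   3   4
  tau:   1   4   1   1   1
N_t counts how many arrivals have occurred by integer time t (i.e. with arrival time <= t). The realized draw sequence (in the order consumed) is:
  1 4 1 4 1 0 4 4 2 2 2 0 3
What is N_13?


draw d_1=1: τ_1=4, arrival time A_1=4
draw d_2=4: τ_2=1, arrival time A_2=5
draw d_3=1: τ_3=4, arrival time A_3=9
draw d_4=4: τ_4=1, arrival time A_4=10
draw d_5=1: τ_5=4, arrival time A_5=14
draw d_6=0: τ_6=1, arrival time A_6=15
draw d_7=4: τ_7=1, arrival time A_7=16
draw d_8=4: τ_8=1, arrival time A_8=17
draw d_9=2: τ_9=1, arrival time A_9=18
draw d_10=2: τ_10=1, arrival time A_10=19
draw d_11=2: τ_11=1, arrival time A_11=20
draw d_12=0: τ_12=1, arrival time A_12=21
draw d_13=3: τ_13=1, arrival time A_13=22
N_t over t=0..13: 0:0 1:0 2:0 3:0 4:1 5:2 6:2 7:2 8:2 9:3 10:4 11:4 12:4 13:4

4


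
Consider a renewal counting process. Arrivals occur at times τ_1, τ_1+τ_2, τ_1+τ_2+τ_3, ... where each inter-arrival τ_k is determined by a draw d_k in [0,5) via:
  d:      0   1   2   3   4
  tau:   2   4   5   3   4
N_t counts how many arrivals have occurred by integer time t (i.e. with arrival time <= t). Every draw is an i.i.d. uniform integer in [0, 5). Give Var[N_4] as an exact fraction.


Inter-arrival values over d=0..4: [2, 4, 5, 3, 4]
Each d has probability 1/5, so the pmf of τ is: f(2) = 1/5, f(3) = 1/5, f(4) = 2/5, f(5) = 1/5
Let p_n(j) = P(N_n = j), with p_0 = [1]. Condition on τ_1: p_n(0) = P(τ > n), and for j >= 1, p_n(j) = Σ_{k<=n} f(k)·p_{n−k}(j−1)
p_1 = [1]  (j = 0)
p_2 = [4/5, 1/5]  (j = 0..1)
p_3 = [3/5, 2/5]  (j = 0..1)
p_4 = [1/5, 19/25, 1/25]  (j = 0..2)
E[N_4] = Σ j·p_4(j) = 21/25;  E[N_4²] = Σ j²·p_4(j) = 23/25
Var[N_4] = 23/25 − (21/25)² = 134/625

134/625


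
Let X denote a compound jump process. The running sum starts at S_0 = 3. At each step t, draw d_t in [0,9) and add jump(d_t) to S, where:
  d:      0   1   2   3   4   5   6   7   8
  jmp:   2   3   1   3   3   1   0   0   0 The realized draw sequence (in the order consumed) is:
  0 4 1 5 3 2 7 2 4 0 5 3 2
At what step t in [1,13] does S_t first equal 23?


t=0: S=3, d=0, jump=2, S_1=5
t=1: S=5, d=4, jump=3, S_2=8
t=2: S=8, d=1, jump=3, S_3=11
t=3: S=11, d=5, jump=1, S_4=12
t=4: S=12, d=3, jump=3, S_5=15
t=5: S=15, d=2, jump=1, S_6=16
t=6: S=16, d=7, jump=0, S_7=16
t=7: S=16, d=2, jump=1, S_8=17
t=8: S=17, d=4, jump=3, S_9=20
t=9: S=20, d=0, jump=2, S_10=22
t=10: S=22, d=5, jump=1, S_11=23
t=11: S=23, d=3, jump=3, S_12=26
t=12: S=26, d=2, jump=1, S_13=27

11


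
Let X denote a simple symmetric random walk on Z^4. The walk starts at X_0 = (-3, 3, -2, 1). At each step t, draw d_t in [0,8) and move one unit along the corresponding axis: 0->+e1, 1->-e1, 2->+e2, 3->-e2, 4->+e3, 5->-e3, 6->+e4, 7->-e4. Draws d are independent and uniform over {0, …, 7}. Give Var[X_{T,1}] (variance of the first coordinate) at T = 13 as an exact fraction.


Outcome values over d=0..7: [1, -1, 0, 0, 0, 0, 0, 0]
Σy = 0, Σy² = 2, M = 8
μ = 0/8 = 0,  σ² = 2/8 − (0)² = 1/4
Independent increments: Var[X_13] = 13·σ² = 13·(1/4) = 13/4

13/4
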